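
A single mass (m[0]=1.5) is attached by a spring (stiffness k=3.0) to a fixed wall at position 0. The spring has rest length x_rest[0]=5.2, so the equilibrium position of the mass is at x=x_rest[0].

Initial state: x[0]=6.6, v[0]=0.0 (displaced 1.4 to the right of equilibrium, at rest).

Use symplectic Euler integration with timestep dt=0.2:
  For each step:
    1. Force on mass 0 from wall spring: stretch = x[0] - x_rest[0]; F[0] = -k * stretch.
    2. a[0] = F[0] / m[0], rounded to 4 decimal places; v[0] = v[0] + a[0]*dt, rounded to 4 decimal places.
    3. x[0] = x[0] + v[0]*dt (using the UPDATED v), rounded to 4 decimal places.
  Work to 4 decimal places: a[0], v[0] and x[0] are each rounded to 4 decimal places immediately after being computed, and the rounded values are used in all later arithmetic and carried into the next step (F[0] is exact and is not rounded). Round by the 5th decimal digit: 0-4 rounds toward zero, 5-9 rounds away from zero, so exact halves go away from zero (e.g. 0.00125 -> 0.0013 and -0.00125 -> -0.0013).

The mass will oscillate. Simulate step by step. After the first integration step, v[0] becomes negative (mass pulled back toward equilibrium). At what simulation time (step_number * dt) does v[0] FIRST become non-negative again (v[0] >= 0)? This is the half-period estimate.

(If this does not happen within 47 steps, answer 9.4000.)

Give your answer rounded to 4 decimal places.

Answer: 2.4000

Derivation:
Step 0: x=[6.6000] v=[0.0000]
Step 1: x=[6.4880] v=[-0.5600]
Step 2: x=[6.2730] v=[-1.0752]
Step 3: x=[5.9721] v=[-1.5044]
Step 4: x=[5.6095] v=[-1.8132]
Step 5: x=[5.2141] v=[-1.9770]
Step 6: x=[4.8176] v=[-1.9826]
Step 7: x=[4.4517] v=[-1.8296]
Step 8: x=[4.1456] v=[-1.5303]
Step 9: x=[3.9239] v=[-1.1085]
Step 10: x=[3.8043] v=[-0.5981]
Step 11: x=[3.7963] v=[-0.0398]
Step 12: x=[3.9006] v=[0.5217]
First v>=0 after going negative at step 12, time=2.4000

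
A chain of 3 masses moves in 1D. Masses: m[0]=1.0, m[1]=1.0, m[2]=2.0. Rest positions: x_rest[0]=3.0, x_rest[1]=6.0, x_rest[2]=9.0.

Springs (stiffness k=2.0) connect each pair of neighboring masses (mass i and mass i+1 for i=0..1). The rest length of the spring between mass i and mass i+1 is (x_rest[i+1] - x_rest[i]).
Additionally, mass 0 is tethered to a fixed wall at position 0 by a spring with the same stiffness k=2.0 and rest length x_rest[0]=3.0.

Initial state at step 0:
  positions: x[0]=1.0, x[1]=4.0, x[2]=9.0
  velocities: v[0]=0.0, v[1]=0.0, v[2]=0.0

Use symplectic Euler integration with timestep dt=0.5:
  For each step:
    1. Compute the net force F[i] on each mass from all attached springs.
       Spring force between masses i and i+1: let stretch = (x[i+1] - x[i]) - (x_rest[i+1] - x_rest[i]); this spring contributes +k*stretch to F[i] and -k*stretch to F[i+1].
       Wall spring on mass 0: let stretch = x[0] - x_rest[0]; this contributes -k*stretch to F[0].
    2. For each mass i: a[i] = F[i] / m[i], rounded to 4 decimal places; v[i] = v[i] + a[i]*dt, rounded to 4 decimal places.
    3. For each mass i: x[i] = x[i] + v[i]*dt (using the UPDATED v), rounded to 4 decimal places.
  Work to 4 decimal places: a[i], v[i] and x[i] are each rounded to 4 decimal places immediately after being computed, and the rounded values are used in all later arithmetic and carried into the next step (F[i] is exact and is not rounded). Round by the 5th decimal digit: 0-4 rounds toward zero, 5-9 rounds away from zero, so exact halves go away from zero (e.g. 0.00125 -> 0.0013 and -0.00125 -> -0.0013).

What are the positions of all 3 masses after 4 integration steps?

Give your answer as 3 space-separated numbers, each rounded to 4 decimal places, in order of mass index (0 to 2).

Step 0: x=[1.0000 4.0000 9.0000] v=[0.0000 0.0000 0.0000]
Step 1: x=[2.0000 5.0000 8.5000] v=[2.0000 2.0000 -1.0000]
Step 2: x=[3.5000 6.2500 7.8750] v=[3.0000 2.5000 -1.2500]
Step 3: x=[4.6250 6.9375 7.5938] v=[2.2500 1.3750 -0.5625]
Step 4: x=[4.5938 6.7969 7.8985] v=[-0.0625 -0.2812 0.6094]

Answer: 4.5938 6.7969 7.8985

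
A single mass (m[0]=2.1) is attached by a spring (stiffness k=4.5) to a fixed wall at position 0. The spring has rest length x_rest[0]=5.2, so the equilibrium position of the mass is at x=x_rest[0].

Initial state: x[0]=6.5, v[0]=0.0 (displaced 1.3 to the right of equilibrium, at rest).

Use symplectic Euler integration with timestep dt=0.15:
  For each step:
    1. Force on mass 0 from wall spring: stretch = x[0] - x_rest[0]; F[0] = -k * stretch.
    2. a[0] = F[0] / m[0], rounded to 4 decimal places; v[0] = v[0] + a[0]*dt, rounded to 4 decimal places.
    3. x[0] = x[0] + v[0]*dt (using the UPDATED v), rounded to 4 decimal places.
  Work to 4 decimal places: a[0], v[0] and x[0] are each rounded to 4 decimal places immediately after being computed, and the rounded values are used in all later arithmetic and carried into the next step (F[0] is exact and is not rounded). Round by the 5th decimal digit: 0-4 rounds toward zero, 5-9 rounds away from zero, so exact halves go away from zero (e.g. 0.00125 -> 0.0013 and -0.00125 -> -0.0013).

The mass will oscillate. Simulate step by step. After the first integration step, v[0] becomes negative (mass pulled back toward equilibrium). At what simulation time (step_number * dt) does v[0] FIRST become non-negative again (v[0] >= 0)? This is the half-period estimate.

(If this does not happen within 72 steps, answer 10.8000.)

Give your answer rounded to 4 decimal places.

Answer: 2.2500

Derivation:
Step 0: x=[6.5000] v=[0.0000]
Step 1: x=[6.4373] v=[-0.4179]
Step 2: x=[6.3150] v=[-0.8156]
Step 3: x=[6.1389] v=[-1.1740]
Step 4: x=[5.9175] v=[-1.4758]
Step 5: x=[5.6615] v=[-1.7064]
Step 6: x=[5.3833] v=[-1.8547]
Step 7: x=[5.0963] v=[-1.9136]
Step 8: x=[4.8143] v=[-1.8803]
Step 9: x=[4.5509] v=[-1.7563]
Step 10: x=[4.3187] v=[-1.5477]
Step 11: x=[4.1290] v=[-1.2644]
Step 12: x=[3.9910] v=[-0.9202]
Step 13: x=[3.9113] v=[-0.5316]
Step 14: x=[3.8937] v=[-0.1174]
Step 15: x=[3.9391] v=[0.3025]
First v>=0 after going negative at step 15, time=2.2500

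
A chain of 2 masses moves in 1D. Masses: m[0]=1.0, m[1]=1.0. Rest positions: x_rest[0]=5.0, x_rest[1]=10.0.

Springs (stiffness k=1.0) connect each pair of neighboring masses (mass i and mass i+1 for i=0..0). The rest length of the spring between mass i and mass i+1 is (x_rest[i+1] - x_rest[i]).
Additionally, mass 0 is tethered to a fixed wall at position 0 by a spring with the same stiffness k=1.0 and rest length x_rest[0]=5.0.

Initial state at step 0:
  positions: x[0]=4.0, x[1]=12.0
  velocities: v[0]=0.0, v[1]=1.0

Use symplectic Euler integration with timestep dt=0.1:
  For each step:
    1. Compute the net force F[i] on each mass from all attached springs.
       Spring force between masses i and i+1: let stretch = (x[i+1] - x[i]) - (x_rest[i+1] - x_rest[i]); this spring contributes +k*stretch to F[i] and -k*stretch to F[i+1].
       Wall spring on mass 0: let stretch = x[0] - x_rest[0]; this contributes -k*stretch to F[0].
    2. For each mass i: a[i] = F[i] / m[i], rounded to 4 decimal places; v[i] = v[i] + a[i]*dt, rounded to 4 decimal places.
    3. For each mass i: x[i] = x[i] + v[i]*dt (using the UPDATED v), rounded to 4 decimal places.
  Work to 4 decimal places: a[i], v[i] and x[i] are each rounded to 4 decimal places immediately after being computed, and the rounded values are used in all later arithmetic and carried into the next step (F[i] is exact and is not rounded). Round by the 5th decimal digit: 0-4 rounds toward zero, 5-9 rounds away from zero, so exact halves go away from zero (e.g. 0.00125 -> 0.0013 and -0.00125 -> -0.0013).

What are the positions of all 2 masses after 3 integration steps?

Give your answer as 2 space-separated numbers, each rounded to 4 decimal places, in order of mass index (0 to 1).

Answer: 4.2385 12.1195

Derivation:
Step 0: x=[4.0000 12.0000] v=[0.0000 1.0000]
Step 1: x=[4.0400 12.0700] v=[0.4000 0.7000]
Step 2: x=[4.1199 12.1097] v=[0.7990 0.3970]
Step 3: x=[4.2385 12.1195] v=[1.1860 0.0980]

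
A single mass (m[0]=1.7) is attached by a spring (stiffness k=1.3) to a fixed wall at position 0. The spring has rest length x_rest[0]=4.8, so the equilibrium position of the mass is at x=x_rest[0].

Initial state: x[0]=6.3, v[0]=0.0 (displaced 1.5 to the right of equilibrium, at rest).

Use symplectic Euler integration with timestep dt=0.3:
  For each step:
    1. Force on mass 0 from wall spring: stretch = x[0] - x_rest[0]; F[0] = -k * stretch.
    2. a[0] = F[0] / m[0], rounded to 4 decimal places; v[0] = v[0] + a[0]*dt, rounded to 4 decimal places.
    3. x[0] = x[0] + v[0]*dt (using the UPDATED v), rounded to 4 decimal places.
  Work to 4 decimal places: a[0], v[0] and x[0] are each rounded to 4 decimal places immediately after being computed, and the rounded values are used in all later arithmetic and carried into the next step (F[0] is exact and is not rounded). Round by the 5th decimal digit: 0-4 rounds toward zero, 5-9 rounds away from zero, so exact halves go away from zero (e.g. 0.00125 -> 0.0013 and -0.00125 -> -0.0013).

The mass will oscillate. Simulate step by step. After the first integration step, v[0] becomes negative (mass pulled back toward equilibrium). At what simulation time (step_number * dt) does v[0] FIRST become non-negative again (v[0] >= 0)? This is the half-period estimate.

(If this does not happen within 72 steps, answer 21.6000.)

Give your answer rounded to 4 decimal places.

Answer: 3.6000

Derivation:
Step 0: x=[6.3000] v=[0.0000]
Step 1: x=[6.1968] v=[-0.3441]
Step 2: x=[5.9975] v=[-0.6645]
Step 3: x=[5.7157] v=[-0.9392]
Step 4: x=[5.3709] v=[-1.1493]
Step 5: x=[4.9868] v=[-1.2803]
Step 6: x=[4.5899] v=[-1.3231]
Step 7: x=[4.2074] v=[-1.2749]
Step 8: x=[3.8657] v=[-1.1389]
Step 9: x=[3.5883] v=[-0.9246]
Step 10: x=[3.3943] v=[-0.6466]
Step 11: x=[3.2971] v=[-0.3241]
Step 12: x=[3.3033] v=[0.0207]
First v>=0 after going negative at step 12, time=3.6000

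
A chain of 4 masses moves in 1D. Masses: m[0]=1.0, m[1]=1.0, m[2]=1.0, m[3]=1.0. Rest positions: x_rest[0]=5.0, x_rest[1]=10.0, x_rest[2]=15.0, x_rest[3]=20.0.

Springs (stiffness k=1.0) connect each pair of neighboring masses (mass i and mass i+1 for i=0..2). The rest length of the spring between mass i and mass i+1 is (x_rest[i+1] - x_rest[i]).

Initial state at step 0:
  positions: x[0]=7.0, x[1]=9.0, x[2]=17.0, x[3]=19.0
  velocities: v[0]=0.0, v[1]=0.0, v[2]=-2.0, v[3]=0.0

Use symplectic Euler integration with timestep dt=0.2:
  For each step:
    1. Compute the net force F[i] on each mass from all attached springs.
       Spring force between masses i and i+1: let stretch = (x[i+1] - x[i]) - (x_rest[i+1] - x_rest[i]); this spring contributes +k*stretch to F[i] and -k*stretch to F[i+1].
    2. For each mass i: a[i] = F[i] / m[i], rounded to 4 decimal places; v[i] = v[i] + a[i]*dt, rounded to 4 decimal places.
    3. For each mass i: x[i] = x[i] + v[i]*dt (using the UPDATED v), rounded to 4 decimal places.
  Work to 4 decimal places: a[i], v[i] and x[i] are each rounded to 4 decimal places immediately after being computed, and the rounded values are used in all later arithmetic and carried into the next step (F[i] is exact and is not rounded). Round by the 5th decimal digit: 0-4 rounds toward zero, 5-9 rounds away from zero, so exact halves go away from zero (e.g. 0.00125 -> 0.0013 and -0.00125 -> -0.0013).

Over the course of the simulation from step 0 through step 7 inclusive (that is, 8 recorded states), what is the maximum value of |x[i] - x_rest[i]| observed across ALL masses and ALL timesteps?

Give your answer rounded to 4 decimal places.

Step 0: x=[7.0000 9.0000 17.0000 19.0000] v=[0.0000 0.0000 -2.0000 0.0000]
Step 1: x=[6.8800 9.2400 16.3600 19.1200] v=[-0.6000 1.2000 -3.2000 0.6000]
Step 2: x=[6.6544 9.6704 15.5456 19.3296] v=[-1.1280 2.1520 -4.0720 1.0480]
Step 3: x=[6.3494 10.2152 14.6476 19.5878] v=[-1.5248 2.7238 -4.4902 1.2912]
Step 4: x=[5.9991 10.7826 13.7699 19.8484] v=[-1.7516 2.8371 -4.3886 1.3032]
Step 5: x=[5.6401 11.2782 13.0158 20.0659] v=[-1.7949 2.4779 -3.7704 1.0875]
Step 6: x=[5.3066 11.6178 12.4742 20.2014] v=[-1.6673 1.6978 -2.7079 0.6775]
Step 7: x=[5.0256 11.7392 12.2075 20.2278] v=[-1.4051 0.6068 -1.3337 0.1321]
Max displacement = 2.7925

Answer: 2.7925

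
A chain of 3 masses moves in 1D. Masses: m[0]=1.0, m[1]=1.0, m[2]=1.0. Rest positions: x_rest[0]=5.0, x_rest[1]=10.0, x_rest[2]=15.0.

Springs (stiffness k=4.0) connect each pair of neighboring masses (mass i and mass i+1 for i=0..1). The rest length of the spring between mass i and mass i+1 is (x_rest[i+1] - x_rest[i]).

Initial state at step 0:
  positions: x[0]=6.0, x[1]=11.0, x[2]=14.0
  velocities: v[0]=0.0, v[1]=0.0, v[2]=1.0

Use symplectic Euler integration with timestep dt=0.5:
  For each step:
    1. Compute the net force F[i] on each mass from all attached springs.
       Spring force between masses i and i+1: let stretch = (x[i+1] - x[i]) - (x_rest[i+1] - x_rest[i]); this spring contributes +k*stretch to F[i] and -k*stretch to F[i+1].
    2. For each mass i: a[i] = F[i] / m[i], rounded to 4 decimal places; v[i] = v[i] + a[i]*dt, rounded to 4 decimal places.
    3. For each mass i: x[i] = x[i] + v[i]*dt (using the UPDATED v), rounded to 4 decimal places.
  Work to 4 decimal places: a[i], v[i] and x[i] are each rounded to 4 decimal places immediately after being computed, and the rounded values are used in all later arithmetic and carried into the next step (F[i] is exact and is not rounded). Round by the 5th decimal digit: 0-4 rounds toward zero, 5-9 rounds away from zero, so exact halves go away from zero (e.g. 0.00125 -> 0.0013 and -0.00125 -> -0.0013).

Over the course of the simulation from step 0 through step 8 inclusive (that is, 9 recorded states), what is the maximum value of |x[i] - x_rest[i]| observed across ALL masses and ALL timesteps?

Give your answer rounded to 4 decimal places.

Answer: 2.5000

Derivation:
Step 0: x=[6.0000 11.0000 14.0000] v=[0.0000 0.0000 1.0000]
Step 1: x=[6.0000 9.0000 16.5000] v=[0.0000 -4.0000 5.0000]
Step 2: x=[4.0000 11.5000 16.5000] v=[-4.0000 5.0000 0.0000]
Step 3: x=[4.5000 11.5000 16.5000] v=[1.0000 0.0000 0.0000]
Step 4: x=[7.0000 9.5000 16.5000] v=[5.0000 -4.0000 0.0000]
Step 5: x=[7.0000 12.0000 14.5000] v=[0.0000 5.0000 -4.0000]
Step 6: x=[7.0000 12.0000 15.0000] v=[0.0000 0.0000 1.0000]
Step 7: x=[7.0000 10.0000 17.5000] v=[0.0000 -4.0000 5.0000]
Step 8: x=[5.0000 12.5000 17.5000] v=[-4.0000 5.0000 0.0000]
Max displacement = 2.5000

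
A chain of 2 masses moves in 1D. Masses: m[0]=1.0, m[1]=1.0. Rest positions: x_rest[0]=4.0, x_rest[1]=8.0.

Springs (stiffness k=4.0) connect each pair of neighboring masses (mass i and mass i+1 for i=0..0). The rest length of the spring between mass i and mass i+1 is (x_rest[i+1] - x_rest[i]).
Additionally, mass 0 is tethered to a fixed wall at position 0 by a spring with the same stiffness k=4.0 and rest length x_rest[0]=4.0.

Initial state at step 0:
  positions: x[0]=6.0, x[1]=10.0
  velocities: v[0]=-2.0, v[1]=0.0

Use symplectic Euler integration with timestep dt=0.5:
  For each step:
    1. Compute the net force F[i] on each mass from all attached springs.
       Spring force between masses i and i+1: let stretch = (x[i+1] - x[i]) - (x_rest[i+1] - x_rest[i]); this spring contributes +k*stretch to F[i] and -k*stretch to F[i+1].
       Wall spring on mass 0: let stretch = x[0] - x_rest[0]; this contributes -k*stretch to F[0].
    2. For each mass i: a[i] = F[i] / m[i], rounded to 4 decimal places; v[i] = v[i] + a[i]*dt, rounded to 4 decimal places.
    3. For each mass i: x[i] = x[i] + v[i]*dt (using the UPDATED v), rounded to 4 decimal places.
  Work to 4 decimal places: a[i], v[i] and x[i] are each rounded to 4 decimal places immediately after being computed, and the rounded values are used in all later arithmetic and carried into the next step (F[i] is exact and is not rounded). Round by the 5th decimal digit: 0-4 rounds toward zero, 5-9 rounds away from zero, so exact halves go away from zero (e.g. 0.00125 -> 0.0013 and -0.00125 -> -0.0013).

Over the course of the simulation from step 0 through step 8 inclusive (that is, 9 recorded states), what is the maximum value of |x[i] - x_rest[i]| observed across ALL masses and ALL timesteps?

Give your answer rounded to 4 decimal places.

Answer: 3.0000

Derivation:
Step 0: x=[6.0000 10.0000] v=[-2.0000 0.0000]
Step 1: x=[3.0000 10.0000] v=[-6.0000 0.0000]
Step 2: x=[4.0000 7.0000] v=[2.0000 -6.0000]
Step 3: x=[4.0000 5.0000] v=[0.0000 -4.0000]
Step 4: x=[1.0000 6.0000] v=[-6.0000 2.0000]
Step 5: x=[2.0000 6.0000] v=[2.0000 0.0000]
Step 6: x=[5.0000 6.0000] v=[6.0000 0.0000]
Step 7: x=[4.0000 9.0000] v=[-2.0000 6.0000]
Step 8: x=[4.0000 11.0000] v=[0.0000 4.0000]
Max displacement = 3.0000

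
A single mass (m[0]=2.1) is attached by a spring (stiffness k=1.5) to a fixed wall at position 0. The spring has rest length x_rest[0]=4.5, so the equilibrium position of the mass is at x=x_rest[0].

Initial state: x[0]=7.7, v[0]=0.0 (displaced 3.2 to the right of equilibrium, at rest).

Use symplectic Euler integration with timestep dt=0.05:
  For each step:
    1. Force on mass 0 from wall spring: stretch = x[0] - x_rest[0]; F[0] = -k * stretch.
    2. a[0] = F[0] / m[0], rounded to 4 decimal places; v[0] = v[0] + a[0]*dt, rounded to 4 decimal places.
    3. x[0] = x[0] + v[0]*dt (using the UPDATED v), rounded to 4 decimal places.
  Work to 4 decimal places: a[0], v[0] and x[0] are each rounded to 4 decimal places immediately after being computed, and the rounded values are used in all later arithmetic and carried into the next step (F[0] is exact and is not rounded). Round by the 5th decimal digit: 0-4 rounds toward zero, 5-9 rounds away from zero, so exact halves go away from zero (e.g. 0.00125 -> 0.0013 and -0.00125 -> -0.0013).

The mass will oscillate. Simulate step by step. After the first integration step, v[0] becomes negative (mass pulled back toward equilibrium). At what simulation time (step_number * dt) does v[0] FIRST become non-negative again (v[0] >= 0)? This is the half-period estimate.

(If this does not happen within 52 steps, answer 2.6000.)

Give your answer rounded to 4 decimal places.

Answer: 2.6000

Derivation:
Step 0: x=[7.7000] v=[0.0000]
Step 1: x=[7.6943] v=[-0.1143]
Step 2: x=[7.6829] v=[-0.2284]
Step 3: x=[7.6658] v=[-0.3421]
Step 4: x=[7.6430] v=[-0.4552]
Step 5: x=[7.6146] v=[-0.5675]
Step 6: x=[7.5807] v=[-0.6787]
Step 7: x=[7.5413] v=[-0.7887]
Step 8: x=[7.4964] v=[-0.8973]
Step 9: x=[7.4462] v=[-1.0043]
Step 10: x=[7.3907] v=[-1.1095]
Step 11: x=[7.3301] v=[-1.2127]
Step 12: x=[7.2644] v=[-1.3138]
Step 13: x=[7.1938] v=[-1.4125]
Step 14: x=[7.1184] v=[-1.5087]
Step 15: x=[7.0383] v=[-1.6022]
Step 16: x=[6.9537] v=[-1.6929]
Step 17: x=[6.8647] v=[-1.7805]
Step 18: x=[6.7715] v=[-1.8650]
Step 19: x=[6.6742] v=[-1.9461]
Step 20: x=[6.5730] v=[-2.0238]
Step 21: x=[6.4681] v=[-2.0978]
Step 22: x=[6.3597] v=[-2.1681]
Step 23: x=[6.2480] v=[-2.2345]
Step 24: x=[6.1332] v=[-2.2969]
Step 25: x=[6.0154] v=[-2.3552]
Step 26: x=[5.8949] v=[-2.4093]
Step 27: x=[5.7719] v=[-2.4591]
Step 28: x=[5.6467] v=[-2.5045]
Step 29: x=[5.5194] v=[-2.5455]
Step 30: x=[5.3903] v=[-2.5819]
Step 31: x=[5.2596] v=[-2.6137]
Step 32: x=[5.1276] v=[-2.6408]
Step 33: x=[4.9944] v=[-2.6632]
Step 34: x=[4.8604] v=[-2.6809]
Step 35: x=[4.7257] v=[-2.6938]
Step 36: x=[4.5906] v=[-2.7019]
Step 37: x=[4.4553] v=[-2.7051]
Step 38: x=[4.3201] v=[-2.7035]
Step 39: x=[4.1852] v=[-2.6971]
Step 40: x=[4.0509] v=[-2.6859]
Step 41: x=[3.9174] v=[-2.6699]
Step 42: x=[3.7849] v=[-2.6491]
Step 43: x=[3.6537] v=[-2.6236]
Step 44: x=[3.5240] v=[-2.5934]
Step 45: x=[3.3961] v=[-2.5585]
Step 46: x=[3.2701] v=[-2.5191]
Step 47: x=[3.1463] v=[-2.4752]
Step 48: x=[3.0250] v=[-2.4269]
Step 49: x=[2.9063] v=[-2.3742]
Step 50: x=[2.7904] v=[-2.3173]
Step 51: x=[2.6776] v=[-2.2562]
Step 52: x=[2.5680] v=[-2.1911]
v[0] did not become non-negative within 52 steps; using fallback time=2.6000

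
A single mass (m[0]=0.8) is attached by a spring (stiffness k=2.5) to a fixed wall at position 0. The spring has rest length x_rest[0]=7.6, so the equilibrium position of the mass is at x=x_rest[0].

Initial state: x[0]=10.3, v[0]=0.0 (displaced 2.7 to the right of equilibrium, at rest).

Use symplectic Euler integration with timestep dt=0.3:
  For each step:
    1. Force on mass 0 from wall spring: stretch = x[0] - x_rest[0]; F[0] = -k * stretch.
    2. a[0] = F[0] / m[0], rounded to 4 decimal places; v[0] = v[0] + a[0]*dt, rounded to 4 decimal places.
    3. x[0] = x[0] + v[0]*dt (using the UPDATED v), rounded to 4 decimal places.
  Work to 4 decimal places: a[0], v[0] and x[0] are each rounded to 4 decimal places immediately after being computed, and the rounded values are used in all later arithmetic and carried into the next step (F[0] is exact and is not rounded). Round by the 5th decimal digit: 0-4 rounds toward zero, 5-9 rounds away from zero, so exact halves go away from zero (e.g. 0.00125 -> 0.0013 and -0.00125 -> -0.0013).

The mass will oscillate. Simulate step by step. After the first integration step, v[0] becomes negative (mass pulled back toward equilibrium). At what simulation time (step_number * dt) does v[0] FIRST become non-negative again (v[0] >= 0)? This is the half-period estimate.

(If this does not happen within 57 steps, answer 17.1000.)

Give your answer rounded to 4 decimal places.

Step 0: x=[10.3000] v=[0.0000]
Step 1: x=[9.5406] v=[-2.5313]
Step 2: x=[8.2354] v=[-4.3506]
Step 3: x=[6.7515] v=[-4.9463]
Step 4: x=[5.5063] v=[-4.1508]
Step 5: x=[4.8499] v=[-2.1880]
Step 6: x=[4.9670] v=[0.3902]
First v>=0 after going negative at step 6, time=1.8000

Answer: 1.8000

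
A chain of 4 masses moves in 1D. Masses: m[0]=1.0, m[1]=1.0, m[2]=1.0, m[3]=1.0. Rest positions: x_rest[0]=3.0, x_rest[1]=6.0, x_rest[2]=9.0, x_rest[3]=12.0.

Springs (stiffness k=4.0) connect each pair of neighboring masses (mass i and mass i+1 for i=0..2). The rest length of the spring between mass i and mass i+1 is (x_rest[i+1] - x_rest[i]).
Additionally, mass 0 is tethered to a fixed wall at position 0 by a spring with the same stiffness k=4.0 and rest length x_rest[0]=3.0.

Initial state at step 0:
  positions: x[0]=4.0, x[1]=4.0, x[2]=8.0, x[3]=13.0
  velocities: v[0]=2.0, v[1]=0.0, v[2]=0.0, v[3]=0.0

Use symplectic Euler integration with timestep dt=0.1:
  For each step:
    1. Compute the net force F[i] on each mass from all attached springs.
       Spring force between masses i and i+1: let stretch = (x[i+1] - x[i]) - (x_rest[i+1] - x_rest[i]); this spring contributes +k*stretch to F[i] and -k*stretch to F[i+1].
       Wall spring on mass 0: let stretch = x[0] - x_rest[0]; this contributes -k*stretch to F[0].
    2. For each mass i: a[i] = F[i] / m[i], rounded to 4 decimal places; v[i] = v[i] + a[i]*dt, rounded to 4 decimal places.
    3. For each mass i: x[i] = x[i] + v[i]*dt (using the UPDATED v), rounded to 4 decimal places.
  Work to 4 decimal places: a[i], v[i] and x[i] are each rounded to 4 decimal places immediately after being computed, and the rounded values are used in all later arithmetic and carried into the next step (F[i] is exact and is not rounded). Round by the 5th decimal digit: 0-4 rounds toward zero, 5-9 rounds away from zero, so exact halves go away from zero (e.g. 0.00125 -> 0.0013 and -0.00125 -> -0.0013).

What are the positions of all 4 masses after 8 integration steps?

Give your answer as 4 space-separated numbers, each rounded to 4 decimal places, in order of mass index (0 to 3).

Answer: 1.9646 7.3426 9.3155 11.0380

Derivation:
Step 0: x=[4.0000 4.0000 8.0000 13.0000] v=[2.0000 0.0000 0.0000 0.0000]
Step 1: x=[4.0400 4.1600 8.0400 12.9200] v=[0.4000 1.6000 0.4000 -0.8000]
Step 2: x=[3.9232 4.4704 8.1200 12.7648] v=[-1.1680 3.1040 0.8000 -1.5520]
Step 3: x=[3.6714 4.9049 8.2398 12.5438] v=[-2.5184 4.3450 1.1981 -2.2099]
Step 4: x=[3.3220 5.4235 8.3984 12.2707] v=[-3.4936 5.1856 1.5857 -2.7315]
Step 5: x=[2.9238 5.9770 8.5929 11.9627] v=[-3.9818 5.5350 1.9447 -3.0804]
Step 6: x=[2.5308 6.5130 8.8175 11.6399] v=[-3.9300 5.3601 2.2463 -3.2283]
Step 7: x=[2.1959 6.9819 9.0629 11.3242] v=[-3.3494 4.6890 2.4535 -3.1573]
Step 8: x=[1.9646 7.3426 9.3155 11.0380] v=[-2.3134 3.6070 2.5256 -2.8618]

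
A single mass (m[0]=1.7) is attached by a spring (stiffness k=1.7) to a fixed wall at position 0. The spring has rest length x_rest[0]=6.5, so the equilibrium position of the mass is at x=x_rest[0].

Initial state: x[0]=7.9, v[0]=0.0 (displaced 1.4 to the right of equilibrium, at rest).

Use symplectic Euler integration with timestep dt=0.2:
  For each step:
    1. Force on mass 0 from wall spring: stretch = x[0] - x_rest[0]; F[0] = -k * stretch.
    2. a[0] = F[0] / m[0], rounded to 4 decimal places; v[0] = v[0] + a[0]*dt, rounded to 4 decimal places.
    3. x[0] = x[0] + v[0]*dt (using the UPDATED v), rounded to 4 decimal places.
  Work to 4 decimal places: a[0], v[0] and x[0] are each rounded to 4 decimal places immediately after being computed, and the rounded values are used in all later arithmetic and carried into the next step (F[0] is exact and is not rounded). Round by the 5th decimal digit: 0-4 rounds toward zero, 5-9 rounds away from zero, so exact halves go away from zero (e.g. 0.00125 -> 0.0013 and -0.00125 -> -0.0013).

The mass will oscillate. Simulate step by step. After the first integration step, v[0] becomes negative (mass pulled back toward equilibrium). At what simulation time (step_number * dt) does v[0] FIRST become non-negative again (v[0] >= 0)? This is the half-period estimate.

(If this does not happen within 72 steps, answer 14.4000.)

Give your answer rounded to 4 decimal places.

Answer: 3.2000

Derivation:
Step 0: x=[7.9000] v=[0.0000]
Step 1: x=[7.8440] v=[-0.2800]
Step 2: x=[7.7342] v=[-0.5488]
Step 3: x=[7.5751] v=[-0.7956]
Step 4: x=[7.3730] v=[-1.0106]
Step 5: x=[7.1360] v=[-1.1852]
Step 6: x=[6.8735] v=[-1.3124]
Step 7: x=[6.5961] v=[-1.3871]
Step 8: x=[6.3148] v=[-1.4063]
Step 9: x=[6.0409] v=[-1.3693]
Step 10: x=[5.7854] v=[-1.2775]
Step 11: x=[5.5585] v=[-1.1346]
Step 12: x=[5.3692] v=[-0.9463]
Step 13: x=[5.2252] v=[-0.7201]
Step 14: x=[5.1322] v=[-0.4651]
Step 15: x=[5.0939] v=[-0.1915]
Step 16: x=[5.1118] v=[0.0897]
First v>=0 after going negative at step 16, time=3.2000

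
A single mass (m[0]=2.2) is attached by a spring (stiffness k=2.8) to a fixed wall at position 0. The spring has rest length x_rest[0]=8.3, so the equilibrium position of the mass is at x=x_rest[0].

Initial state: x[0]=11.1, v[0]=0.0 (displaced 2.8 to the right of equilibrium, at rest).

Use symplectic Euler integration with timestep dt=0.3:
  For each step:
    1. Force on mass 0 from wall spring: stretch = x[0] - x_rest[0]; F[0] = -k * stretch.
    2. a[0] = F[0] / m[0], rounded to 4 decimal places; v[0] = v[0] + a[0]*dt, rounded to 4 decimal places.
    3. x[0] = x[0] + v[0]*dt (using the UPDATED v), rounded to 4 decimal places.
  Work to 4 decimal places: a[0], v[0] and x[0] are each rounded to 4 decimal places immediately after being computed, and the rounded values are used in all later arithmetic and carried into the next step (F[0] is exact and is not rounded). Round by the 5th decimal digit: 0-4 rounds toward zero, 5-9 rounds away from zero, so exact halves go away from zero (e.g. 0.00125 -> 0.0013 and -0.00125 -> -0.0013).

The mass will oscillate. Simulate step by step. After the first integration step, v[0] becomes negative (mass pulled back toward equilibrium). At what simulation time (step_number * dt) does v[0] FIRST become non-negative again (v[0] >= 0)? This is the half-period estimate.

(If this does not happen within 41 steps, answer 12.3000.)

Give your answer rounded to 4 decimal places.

Answer: 3.0000

Derivation:
Step 0: x=[11.1000] v=[0.0000]
Step 1: x=[10.7793] v=[-1.0691]
Step 2: x=[10.1746] v=[-2.0158]
Step 3: x=[9.3551] v=[-2.7316]
Step 4: x=[8.4148] v=[-3.1345]
Step 5: x=[7.4613] v=[-3.1783]
Step 6: x=[6.6039] v=[-2.8581]
Step 7: x=[5.9408] v=[-2.2105]
Step 8: x=[5.5479] v=[-1.3097]
Step 9: x=[5.4702] v=[-0.2589]
Step 10: x=[5.7167] v=[0.8216]
First v>=0 after going negative at step 10, time=3.0000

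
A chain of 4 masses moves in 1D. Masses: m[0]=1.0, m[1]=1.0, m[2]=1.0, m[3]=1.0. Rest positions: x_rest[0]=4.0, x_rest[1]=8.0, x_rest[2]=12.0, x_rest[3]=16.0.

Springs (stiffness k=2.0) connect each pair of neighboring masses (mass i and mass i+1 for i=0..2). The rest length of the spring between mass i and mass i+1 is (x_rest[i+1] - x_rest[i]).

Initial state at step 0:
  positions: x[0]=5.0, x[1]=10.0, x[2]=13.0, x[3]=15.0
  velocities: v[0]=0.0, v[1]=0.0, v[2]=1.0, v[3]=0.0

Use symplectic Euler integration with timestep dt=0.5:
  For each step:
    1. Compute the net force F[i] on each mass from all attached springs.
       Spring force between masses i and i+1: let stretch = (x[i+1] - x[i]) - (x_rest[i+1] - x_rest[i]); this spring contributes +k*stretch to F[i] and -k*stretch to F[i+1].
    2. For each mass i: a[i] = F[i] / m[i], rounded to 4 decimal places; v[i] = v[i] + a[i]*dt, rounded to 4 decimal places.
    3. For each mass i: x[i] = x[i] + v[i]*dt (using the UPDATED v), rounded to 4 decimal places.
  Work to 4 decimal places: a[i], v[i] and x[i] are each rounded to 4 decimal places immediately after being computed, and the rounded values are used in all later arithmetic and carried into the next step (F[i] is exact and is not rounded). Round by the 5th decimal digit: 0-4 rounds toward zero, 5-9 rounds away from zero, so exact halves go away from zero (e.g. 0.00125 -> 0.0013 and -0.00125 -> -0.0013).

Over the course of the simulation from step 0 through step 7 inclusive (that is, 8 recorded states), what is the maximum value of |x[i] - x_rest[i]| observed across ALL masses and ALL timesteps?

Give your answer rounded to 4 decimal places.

Answer: 2.9063

Derivation:
Step 0: x=[5.0000 10.0000 13.0000 15.0000] v=[0.0000 0.0000 1.0000 0.0000]
Step 1: x=[5.5000 9.0000 13.0000 16.0000] v=[1.0000 -2.0000 0.0000 2.0000]
Step 2: x=[5.7500 8.2500 12.5000 17.5000] v=[0.5000 -1.5000 -1.0000 3.0000]
Step 3: x=[5.2500 8.3750 12.3750 18.5000] v=[-1.0000 0.2500 -0.2500 2.0000]
Step 4: x=[4.3125 8.9375 13.3125 18.4375] v=[-1.8750 1.1250 1.8750 -0.1250]
Step 5: x=[3.6875 9.3750 14.6250 17.8125] v=[-1.2500 0.8750 2.6250 -1.2500]
Step 6: x=[3.9063 9.5938 14.9063 17.5938] v=[0.4375 0.4375 0.5625 -0.4375]
Step 7: x=[4.9688 9.6251 13.8751 18.0313] v=[2.1250 0.0625 -2.0625 0.8750]
Max displacement = 2.9063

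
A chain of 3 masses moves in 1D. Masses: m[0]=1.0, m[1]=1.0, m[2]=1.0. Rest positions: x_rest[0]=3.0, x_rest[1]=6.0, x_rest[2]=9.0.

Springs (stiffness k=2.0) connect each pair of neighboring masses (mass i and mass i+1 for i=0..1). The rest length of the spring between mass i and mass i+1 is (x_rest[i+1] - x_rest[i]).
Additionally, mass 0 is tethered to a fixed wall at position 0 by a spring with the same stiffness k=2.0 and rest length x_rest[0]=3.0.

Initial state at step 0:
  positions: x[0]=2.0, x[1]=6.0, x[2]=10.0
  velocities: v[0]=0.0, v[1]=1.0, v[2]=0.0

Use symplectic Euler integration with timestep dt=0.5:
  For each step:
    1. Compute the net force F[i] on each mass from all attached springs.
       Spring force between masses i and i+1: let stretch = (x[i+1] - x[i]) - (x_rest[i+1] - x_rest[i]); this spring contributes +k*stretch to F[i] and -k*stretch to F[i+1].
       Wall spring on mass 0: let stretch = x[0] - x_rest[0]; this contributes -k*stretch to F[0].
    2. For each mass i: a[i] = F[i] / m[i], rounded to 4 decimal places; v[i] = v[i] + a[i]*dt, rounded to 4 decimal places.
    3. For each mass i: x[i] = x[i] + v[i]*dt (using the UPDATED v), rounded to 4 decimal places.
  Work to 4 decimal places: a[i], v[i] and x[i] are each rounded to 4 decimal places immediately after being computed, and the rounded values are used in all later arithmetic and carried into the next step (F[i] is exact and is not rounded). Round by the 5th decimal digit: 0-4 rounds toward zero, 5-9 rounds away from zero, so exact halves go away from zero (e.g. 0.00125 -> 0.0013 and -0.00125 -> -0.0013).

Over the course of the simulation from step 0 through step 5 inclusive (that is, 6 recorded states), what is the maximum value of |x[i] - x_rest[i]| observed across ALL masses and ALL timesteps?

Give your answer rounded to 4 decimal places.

Answer: 1.6250

Derivation:
Step 0: x=[2.0000 6.0000 10.0000] v=[0.0000 1.0000 0.0000]
Step 1: x=[3.0000 6.5000 9.5000] v=[2.0000 1.0000 -1.0000]
Step 2: x=[4.2500 6.7500 9.0000] v=[2.5000 0.5000 -1.0000]
Step 3: x=[4.6250 6.8750 8.8750] v=[0.7500 0.2500 -0.2500]
Step 4: x=[3.8125 6.8750 9.2500] v=[-1.6250 0.0000 0.7500]
Step 5: x=[2.6250 6.5313 9.9375] v=[-2.3750 -0.6875 1.3750]
Max displacement = 1.6250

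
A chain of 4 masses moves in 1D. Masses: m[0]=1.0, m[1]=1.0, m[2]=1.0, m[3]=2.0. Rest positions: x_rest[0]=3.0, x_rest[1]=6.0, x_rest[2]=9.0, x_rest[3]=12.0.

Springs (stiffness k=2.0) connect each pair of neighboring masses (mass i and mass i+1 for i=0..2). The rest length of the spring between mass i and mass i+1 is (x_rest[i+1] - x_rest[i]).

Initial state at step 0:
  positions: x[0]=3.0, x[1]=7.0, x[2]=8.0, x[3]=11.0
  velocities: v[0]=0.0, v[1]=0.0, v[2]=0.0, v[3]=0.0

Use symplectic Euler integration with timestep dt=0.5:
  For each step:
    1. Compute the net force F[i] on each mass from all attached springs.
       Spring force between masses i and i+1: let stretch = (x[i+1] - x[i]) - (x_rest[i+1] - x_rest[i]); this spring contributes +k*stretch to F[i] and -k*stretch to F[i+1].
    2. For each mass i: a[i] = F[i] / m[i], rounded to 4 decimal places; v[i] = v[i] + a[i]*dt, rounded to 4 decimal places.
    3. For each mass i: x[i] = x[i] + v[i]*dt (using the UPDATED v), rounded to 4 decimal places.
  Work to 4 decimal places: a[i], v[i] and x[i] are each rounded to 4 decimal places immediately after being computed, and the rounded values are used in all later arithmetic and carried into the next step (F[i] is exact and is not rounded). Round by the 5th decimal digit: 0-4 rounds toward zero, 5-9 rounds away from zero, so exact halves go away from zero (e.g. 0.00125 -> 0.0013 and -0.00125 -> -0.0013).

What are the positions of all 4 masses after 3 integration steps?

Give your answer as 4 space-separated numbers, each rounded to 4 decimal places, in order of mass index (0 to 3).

Answer: 2.6250 5.6250 8.2500 11.7500

Derivation:
Step 0: x=[3.0000 7.0000 8.0000 11.0000] v=[0.0000 0.0000 0.0000 0.0000]
Step 1: x=[3.5000 5.5000 9.0000 11.0000] v=[1.0000 -3.0000 2.0000 0.0000]
Step 2: x=[3.5000 4.7500 9.2500 11.2500] v=[0.0000 -1.5000 0.5000 0.5000]
Step 3: x=[2.6250 5.6250 8.2500 11.7500] v=[-1.7500 1.7500 -2.0000 1.0000]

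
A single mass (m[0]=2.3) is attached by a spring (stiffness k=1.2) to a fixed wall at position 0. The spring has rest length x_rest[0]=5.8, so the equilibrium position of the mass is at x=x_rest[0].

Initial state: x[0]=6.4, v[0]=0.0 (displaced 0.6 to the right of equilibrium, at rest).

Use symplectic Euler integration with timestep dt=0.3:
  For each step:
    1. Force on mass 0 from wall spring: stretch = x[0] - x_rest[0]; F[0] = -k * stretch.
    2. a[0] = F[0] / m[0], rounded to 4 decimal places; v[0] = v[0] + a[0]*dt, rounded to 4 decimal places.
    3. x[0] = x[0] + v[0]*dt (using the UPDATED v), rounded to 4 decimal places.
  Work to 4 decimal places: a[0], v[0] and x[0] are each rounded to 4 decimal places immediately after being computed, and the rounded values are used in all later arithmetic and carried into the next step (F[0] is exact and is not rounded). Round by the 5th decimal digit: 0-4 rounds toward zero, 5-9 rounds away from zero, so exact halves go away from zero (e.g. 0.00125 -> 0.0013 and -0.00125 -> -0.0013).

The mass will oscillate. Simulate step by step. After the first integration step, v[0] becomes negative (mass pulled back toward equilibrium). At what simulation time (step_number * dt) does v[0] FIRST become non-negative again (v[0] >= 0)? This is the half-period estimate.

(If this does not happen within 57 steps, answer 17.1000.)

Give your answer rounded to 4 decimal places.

Answer: 4.5000

Derivation:
Step 0: x=[6.4000] v=[0.0000]
Step 1: x=[6.3718] v=[-0.0939]
Step 2: x=[6.3168] v=[-0.1834]
Step 3: x=[6.2375] v=[-0.2643]
Step 4: x=[6.1377] v=[-0.3328]
Step 5: x=[6.0220] v=[-0.3857]
Step 6: x=[5.8959] v=[-0.4204]
Step 7: x=[5.7653] v=[-0.4354]
Step 8: x=[5.6363] v=[-0.4300]
Step 9: x=[5.5150] v=[-0.4044]
Step 10: x=[5.4071] v=[-0.3598]
Step 11: x=[5.3176] v=[-0.2983]
Step 12: x=[5.2508] v=[-0.2228]
Step 13: x=[5.2097] v=[-0.1369]
Step 14: x=[5.1964] v=[-0.0445]
Step 15: x=[5.2114] v=[0.0500]
First v>=0 after going negative at step 15, time=4.5000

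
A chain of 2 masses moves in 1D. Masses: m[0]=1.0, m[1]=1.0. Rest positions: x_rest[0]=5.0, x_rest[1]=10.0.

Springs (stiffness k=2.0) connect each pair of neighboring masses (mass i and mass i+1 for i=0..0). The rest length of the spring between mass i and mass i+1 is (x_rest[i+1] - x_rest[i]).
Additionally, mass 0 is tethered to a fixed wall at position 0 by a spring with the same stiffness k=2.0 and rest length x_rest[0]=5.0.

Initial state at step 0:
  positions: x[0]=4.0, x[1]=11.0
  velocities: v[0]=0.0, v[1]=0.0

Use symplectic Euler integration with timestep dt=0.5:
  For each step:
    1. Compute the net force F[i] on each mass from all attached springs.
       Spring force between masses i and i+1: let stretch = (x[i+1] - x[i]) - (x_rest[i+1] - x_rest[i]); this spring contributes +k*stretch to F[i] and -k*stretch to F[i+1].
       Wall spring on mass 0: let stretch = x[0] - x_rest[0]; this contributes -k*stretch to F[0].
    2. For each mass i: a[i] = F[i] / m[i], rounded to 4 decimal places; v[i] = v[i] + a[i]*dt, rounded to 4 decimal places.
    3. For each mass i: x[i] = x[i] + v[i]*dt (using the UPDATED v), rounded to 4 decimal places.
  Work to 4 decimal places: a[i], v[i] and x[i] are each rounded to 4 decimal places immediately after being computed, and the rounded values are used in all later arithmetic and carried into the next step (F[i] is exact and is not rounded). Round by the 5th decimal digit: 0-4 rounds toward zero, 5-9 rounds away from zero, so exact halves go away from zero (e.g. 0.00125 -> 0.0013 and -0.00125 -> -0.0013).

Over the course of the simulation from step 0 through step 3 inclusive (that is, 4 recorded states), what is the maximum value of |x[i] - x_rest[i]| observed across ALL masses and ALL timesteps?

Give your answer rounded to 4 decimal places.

Step 0: x=[4.0000 11.0000] v=[0.0000 0.0000]
Step 1: x=[5.5000 10.0000] v=[3.0000 -2.0000]
Step 2: x=[6.5000 9.2500] v=[2.0000 -1.5000]
Step 3: x=[5.6250 9.6250] v=[-1.7500 0.7500]
Max displacement = 1.5000

Answer: 1.5000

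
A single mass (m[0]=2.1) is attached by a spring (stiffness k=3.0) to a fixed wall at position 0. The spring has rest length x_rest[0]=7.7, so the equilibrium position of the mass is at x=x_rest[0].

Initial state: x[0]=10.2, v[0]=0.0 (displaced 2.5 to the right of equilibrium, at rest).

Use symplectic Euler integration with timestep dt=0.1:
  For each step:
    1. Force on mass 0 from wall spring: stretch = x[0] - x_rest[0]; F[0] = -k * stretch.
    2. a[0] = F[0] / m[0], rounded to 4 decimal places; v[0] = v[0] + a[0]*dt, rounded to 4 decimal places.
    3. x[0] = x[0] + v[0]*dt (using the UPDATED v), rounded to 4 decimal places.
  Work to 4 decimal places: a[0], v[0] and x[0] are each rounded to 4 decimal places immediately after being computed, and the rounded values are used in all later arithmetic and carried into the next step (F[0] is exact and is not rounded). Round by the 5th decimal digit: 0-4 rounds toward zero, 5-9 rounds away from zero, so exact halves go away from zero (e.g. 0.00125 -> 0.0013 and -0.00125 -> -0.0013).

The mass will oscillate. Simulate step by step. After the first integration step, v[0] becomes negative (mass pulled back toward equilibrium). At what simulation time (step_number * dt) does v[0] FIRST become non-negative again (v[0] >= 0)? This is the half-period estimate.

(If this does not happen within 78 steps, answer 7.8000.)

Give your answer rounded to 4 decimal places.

Answer: 2.7000

Derivation:
Step 0: x=[10.2000] v=[0.0000]
Step 1: x=[10.1643] v=[-0.3571]
Step 2: x=[10.0934] v=[-0.7091]
Step 3: x=[9.9883] v=[-1.0510]
Step 4: x=[9.8505] v=[-1.3779]
Step 5: x=[9.6820] v=[-1.6851]
Step 6: x=[9.4852] v=[-1.9682]
Step 7: x=[9.2629] v=[-2.2232]
Step 8: x=[9.0183] v=[-2.4465]
Step 9: x=[8.7548] v=[-2.6348]
Step 10: x=[8.4763] v=[-2.7855]
Step 11: x=[8.1867] v=[-2.8964]
Step 12: x=[7.8901] v=[-2.9659]
Step 13: x=[7.5908] v=[-2.9931]
Step 14: x=[7.2931] v=[-2.9775]
Step 15: x=[7.0012] v=[-2.9194]
Step 16: x=[6.7192] v=[-2.8196]
Step 17: x=[6.4513] v=[-2.6795]
Step 18: x=[6.2012] v=[-2.5011]
Step 19: x=[5.9725] v=[-2.2870]
Step 20: x=[5.7685] v=[-2.0402]
Step 21: x=[5.5921] v=[-1.7643]
Step 22: x=[5.4458] v=[-1.4632]
Step 23: x=[5.3317] v=[-1.1412]
Step 24: x=[5.2514] v=[-0.8029]
Step 25: x=[5.2061] v=[-0.4531]
Step 26: x=[5.1964] v=[-0.0968]
Step 27: x=[5.2225] v=[0.2609]
First v>=0 after going negative at step 27, time=2.7000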